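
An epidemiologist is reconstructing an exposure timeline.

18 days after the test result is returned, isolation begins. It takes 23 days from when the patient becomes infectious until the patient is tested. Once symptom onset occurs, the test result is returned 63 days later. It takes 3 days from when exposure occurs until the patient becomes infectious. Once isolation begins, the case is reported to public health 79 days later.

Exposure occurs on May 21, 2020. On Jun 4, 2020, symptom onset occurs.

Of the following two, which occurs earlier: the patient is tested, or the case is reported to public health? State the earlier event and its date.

The patient is tested — Jun 16, 2020

Exposure occurs: May 21, 2020.
The patient becomes infectious: May 21, 2020 + 3 days = May 24, 2020.
The patient is tested: May 24, 2020 + 23 days = Jun 16, 2020.
Symptom onset occurs: Jun 4, 2020.
The test result is returned: Jun 4, 2020 + 63 days = Aug 6, 2020.
Isolation begins: Aug 6, 2020 + 18 days = Aug 24, 2020.
The case is reported to public health: Aug 24, 2020 + 79 days = Nov 11, 2020.
Comparing: the patient is tested on Jun 16, 2020 vs the case is reported to public health on Nov 11, 2020. Earlier: the patient is tested.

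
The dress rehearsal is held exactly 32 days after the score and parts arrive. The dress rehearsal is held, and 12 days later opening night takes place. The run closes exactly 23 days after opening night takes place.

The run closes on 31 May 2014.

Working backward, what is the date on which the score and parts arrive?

The run closes: May 31, 2014.
Opening night takes place: May 31, 2014 − 23 days = May 8, 2014.
The dress rehearsal is held: May 8, 2014 − 12 days = Apr 26, 2014.
The score and parts arrive: Apr 26, 2014 − 32 days = Mar 25, 2014.

25 March 2014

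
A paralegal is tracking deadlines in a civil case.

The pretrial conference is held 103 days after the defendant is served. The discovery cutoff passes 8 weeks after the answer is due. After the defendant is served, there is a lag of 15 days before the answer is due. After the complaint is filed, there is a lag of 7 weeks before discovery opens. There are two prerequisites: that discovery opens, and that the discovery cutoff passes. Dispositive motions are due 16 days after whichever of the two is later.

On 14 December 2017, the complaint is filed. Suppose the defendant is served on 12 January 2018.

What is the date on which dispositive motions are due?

The complaint is filed: Dec 14, 2017.
Discovery opens: Dec 14, 2017 + 7 weeks = Feb 1, 2018.
The defendant is served: Jan 12, 2018.
The answer is due: Jan 12, 2018 + 15 days = Jan 27, 2018.
The discovery cutoff passes: Jan 27, 2018 + 8 weeks = Mar 24, 2018.
Both prerequisites met — discovery opens (Feb 1, 2018), the discovery cutoff passes (Mar 24, 2018); the later is Mar 24, 2018.
Dispositive motions are due: Mar 24, 2018 + 16 days = Apr 9, 2018.

9 April 2018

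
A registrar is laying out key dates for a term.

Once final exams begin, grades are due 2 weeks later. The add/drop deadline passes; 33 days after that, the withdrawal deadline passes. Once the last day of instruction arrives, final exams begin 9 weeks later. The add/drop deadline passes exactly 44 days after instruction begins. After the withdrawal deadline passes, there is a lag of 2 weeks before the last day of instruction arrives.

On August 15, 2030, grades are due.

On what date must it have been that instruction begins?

Grades are due: Aug 15, 2030.
Final exams begin: Aug 15, 2030 − 2 weeks = Aug 1, 2030.
The last day of instruction arrives: Aug 1, 2030 − 9 weeks = May 30, 2030.
The withdrawal deadline passes: May 30, 2030 − 2 weeks = May 16, 2030.
The add/drop deadline passes: May 16, 2030 − 33 days = Apr 13, 2030.
Instruction begins: Apr 13, 2030 − 44 days = Feb 28, 2030.

February 28, 2030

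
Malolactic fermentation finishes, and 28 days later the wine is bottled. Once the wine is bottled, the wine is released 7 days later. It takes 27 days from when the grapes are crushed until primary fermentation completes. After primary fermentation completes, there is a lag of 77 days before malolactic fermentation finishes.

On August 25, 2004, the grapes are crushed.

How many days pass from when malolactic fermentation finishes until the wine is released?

Causal path: malolactic fermentation finishes → the wine is bottled → the wine is released.
Total delay along the path: 28 + 7 = 35 days.

35 days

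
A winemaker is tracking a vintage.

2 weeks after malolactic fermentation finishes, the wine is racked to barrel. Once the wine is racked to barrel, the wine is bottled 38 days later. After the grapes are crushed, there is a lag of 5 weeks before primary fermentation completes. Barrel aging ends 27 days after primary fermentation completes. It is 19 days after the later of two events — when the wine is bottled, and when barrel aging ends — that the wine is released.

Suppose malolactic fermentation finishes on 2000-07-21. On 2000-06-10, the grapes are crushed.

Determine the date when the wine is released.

2000-09-30

Malolactic fermentation finishes: Jul 21, 2000.
The wine is racked to barrel: Jul 21, 2000 + 2 weeks = Aug 4, 2000.
The wine is bottled: Aug 4, 2000 + 38 days = Sep 11, 2000.
The grapes are crushed: Jun 10, 2000.
Primary fermentation completes: Jun 10, 2000 + 5 weeks = Jul 15, 2000.
Barrel aging ends: Jul 15, 2000 + 27 days = Aug 11, 2000.
Both prerequisites met — the wine is bottled (Sep 11, 2000), barrel aging ends (Aug 11, 2000); the later is Sep 11, 2000.
The wine is released: Sep 11, 2000 + 19 days = Sep 30, 2000.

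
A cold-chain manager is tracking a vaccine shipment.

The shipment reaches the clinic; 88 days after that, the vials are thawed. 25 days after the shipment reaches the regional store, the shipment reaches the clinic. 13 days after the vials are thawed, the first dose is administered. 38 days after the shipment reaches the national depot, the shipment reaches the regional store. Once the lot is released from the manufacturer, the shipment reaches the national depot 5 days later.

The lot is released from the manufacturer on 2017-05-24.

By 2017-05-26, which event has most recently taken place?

The lot is released from the manufacturer

The lot is released from the manufacturer: May 24, 2017.
The shipment reaches the national depot: May 24, 2017 + 5 days = May 29, 2017.
The shipment reaches the regional store: May 29, 2017 + 38 days = Jul 6, 2017.
The shipment reaches the clinic: Jul 6, 2017 + 25 days = Jul 31, 2017.
The vials are thawed: Jul 31, 2017 + 88 days = Oct 27, 2017.
The first dose is administered: Oct 27, 2017 + 13 days = Nov 9, 2017.
May 26, 2017 falls between when the lot is released from the manufacturer (May 24, 2017) and when the shipment reaches the national depot (May 29, 2017).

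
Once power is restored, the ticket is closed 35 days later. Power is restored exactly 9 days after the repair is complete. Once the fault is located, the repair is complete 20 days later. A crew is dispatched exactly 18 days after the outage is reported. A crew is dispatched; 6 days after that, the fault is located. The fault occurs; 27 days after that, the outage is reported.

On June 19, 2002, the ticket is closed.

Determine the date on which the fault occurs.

The ticket is closed: Jun 19, 2002.
Power is restored: Jun 19, 2002 − 35 days = May 15, 2002.
The repair is complete: May 15, 2002 − 9 days = May 6, 2002.
The fault is located: May 6, 2002 − 20 days = Apr 16, 2002.
A crew is dispatched: Apr 16, 2002 − 6 days = Apr 10, 2002.
The outage is reported: Apr 10, 2002 − 18 days = Mar 23, 2002.
The fault occurs: Mar 23, 2002 − 27 days = Feb 24, 2002.

February 24, 2002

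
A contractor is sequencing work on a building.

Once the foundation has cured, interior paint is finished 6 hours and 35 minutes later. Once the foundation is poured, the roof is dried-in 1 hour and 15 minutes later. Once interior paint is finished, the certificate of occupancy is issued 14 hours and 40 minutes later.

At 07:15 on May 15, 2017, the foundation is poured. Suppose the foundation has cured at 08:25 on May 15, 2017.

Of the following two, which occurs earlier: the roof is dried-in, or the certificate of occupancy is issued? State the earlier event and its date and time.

The foundation is poured: 07:15 May 15, 2017.
The roof is dried-in: 07:15 May 15, 2017 + 1h15m = 08:30 May 15, 2017.
The foundation has cured: 08:25 May 15, 2017.
Interior paint is finished: 08:25 May 15, 2017 + 6h35m = 15:00 May 15, 2017.
The certificate of occupancy is issued: 15:00 May 15, 2017 + 14h40m = 05:40 May 16, 2017.
Comparing: the roof is dried-in at 08:30 May 15, 2017 vs the certificate of occupancy is issued at 05:40 May 16, 2017. Earlier: the roof is dried-in.

The roof is dried-in — 08:30 on May 15, 2017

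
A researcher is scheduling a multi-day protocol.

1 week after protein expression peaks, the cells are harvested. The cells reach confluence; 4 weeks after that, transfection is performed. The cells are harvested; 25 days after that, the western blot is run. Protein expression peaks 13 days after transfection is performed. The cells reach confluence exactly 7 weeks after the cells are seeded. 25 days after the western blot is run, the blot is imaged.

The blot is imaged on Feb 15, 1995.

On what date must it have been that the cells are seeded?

The blot is imaged: Feb 15, 1995.
The western blot is run: Feb 15, 1995 − 25 days = Jan 21, 1995.
The cells are harvested: Jan 21, 1995 − 25 days = Dec 27, 1994.
Protein expression peaks: Dec 27, 1994 − 1 week = Dec 20, 1994.
Transfection is performed: Dec 20, 1994 − 13 days = Dec 7, 1994.
The cells reach confluence: Dec 7, 1994 − 4 weeks = Nov 9, 1994.
The cells are seeded: Nov 9, 1994 − 7 weeks = Sep 21, 1994.

Sep 21, 1994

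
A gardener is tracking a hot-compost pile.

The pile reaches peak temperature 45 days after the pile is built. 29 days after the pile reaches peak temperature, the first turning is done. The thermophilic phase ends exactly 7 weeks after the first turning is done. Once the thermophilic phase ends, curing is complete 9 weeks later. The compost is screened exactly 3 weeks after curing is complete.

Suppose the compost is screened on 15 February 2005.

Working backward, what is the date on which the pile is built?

23 July 2004

The compost is screened: Feb 15, 2005.
Curing is complete: Feb 15, 2005 − 3 weeks = Jan 25, 2005.
The thermophilic phase ends: Jan 25, 2005 − 9 weeks = Nov 23, 2004.
The first turning is done: Nov 23, 2004 − 7 weeks = Oct 5, 2004.
The pile reaches peak temperature: Oct 5, 2004 − 29 days = Sep 6, 2004.
The pile is built: Sep 6, 2004 − 45 days = Jul 23, 2004.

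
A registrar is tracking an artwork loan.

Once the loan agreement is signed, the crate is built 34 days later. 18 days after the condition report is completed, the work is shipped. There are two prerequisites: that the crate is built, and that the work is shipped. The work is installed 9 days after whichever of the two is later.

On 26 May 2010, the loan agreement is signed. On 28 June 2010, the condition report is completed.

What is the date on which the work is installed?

25 July 2010

The loan agreement is signed: May 26, 2010.
The crate is built: May 26, 2010 + 34 days = Jun 29, 2010.
The condition report is completed: Jun 28, 2010.
The work is shipped: Jun 28, 2010 + 18 days = Jul 16, 2010.
Both prerequisites met — the crate is built (Jun 29, 2010), the work is shipped (Jul 16, 2010); the later is Jul 16, 2010.
The work is installed: Jul 16, 2010 + 9 days = Jul 25, 2010.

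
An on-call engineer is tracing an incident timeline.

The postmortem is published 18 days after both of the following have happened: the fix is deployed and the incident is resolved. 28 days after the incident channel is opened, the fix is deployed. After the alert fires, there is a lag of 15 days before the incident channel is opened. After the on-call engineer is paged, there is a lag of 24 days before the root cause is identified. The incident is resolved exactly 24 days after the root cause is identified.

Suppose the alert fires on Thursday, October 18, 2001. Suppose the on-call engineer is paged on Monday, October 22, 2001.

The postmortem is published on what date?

Thursday, December 27, 2001

The alert fires: Oct 18, 2001.
The incident channel is opened: Oct 18, 2001 + 15 days = Nov 2, 2001.
The fix is deployed: Nov 2, 2001 + 28 days = Nov 30, 2001.
The on-call engineer is paged: Oct 22, 2001.
The root cause is identified: Oct 22, 2001 + 24 days = Nov 15, 2001.
The incident is resolved: Nov 15, 2001 + 24 days = Dec 9, 2001.
Both prerequisites met — the fix is deployed (Nov 30, 2001), the incident is resolved (Dec 9, 2001); the later is Dec 9, 2001.
The postmortem is published: Dec 9, 2001 + 18 days = Dec 27, 2001.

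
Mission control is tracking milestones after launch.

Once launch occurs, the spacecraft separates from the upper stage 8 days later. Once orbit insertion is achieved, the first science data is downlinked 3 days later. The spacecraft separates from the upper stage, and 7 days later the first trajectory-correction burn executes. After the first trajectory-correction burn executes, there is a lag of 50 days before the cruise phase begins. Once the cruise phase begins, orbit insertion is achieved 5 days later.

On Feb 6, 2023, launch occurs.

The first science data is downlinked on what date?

Launch occurs: Feb 6, 2023.
The spacecraft separates from the upper stage: Feb 6, 2023 + 8 days = Feb 14, 2023.
The first trajectory-correction burn executes: Feb 14, 2023 + 7 days = Feb 21, 2023.
The cruise phase begins: Feb 21, 2023 + 50 days = Apr 12, 2023.
Orbit insertion is achieved: Apr 12, 2023 + 5 days = Apr 17, 2023.
The first science data is downlinked: Apr 17, 2023 + 3 days = Apr 20, 2023.

Apr 20, 2023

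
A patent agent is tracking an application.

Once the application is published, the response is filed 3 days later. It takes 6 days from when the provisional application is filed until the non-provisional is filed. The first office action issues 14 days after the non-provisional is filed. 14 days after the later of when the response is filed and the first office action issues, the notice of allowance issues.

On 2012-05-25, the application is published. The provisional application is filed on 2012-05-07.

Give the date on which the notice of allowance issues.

2012-06-11

The application is published: May 25, 2012.
The response is filed: May 25, 2012 + 3 days = May 28, 2012.
The provisional application is filed: May 7, 2012.
The non-provisional is filed: May 7, 2012 + 6 days = May 13, 2012.
The first office action issues: May 13, 2012 + 14 days = May 27, 2012.
Both prerequisites met — the response is filed (May 28, 2012), the first office action issues (May 27, 2012); the later is May 28, 2012.
The notice of allowance issues: May 28, 2012 + 14 days = Jun 11, 2012.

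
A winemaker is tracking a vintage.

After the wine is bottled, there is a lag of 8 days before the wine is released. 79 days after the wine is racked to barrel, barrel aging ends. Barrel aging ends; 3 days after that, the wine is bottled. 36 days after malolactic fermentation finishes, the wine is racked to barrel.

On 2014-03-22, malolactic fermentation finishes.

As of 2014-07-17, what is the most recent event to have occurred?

Malolactic fermentation finishes: Mar 22, 2014.
The wine is racked to barrel: Mar 22, 2014 + 36 days = Apr 27, 2014.
Barrel aging ends: Apr 27, 2014 + 79 days = Jul 15, 2014.
The wine is bottled: Jul 15, 2014 + 3 days = Jul 18, 2014.
The wine is released: Jul 18, 2014 + 8 days = Jul 26, 2014.
Jul 17, 2014 falls between when barrel aging ends (Jul 15, 2014) and when the wine is bottled (Jul 18, 2014).

Barrel aging ends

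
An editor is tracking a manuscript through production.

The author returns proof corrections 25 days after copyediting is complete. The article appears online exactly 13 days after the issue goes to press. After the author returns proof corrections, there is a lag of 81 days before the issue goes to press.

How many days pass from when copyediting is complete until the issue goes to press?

Causal path: copyediting is complete → the author returns proof corrections → the issue goes to press.
Total delay along the path: 25 + 81 = 106 days.

106 days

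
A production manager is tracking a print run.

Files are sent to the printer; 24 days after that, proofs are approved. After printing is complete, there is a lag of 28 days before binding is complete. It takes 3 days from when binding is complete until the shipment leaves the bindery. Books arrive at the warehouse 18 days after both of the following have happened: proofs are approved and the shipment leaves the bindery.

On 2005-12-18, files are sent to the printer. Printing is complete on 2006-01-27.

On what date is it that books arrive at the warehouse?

Files are sent to the printer: Dec 18, 2005.
Proofs are approved: Dec 18, 2005 + 24 days = Jan 11, 2006.
Printing is complete: Jan 27, 2006.
Binding is complete: Jan 27, 2006 + 28 days = Feb 24, 2006.
The shipment leaves the bindery: Feb 24, 2006 + 3 days = Feb 27, 2006.
Both prerequisites met — proofs are approved (Jan 11, 2006), the shipment leaves the bindery (Feb 27, 2006); the later is Feb 27, 2006.
Books arrive at the warehouse: Feb 27, 2006 + 18 days = Mar 17, 2006.

2006-03-17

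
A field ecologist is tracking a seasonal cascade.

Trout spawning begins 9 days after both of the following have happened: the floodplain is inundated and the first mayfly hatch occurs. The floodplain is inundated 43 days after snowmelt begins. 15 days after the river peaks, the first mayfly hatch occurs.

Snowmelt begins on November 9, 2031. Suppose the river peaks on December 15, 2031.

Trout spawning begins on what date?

Snowmelt begins: Nov 9, 2031.
The floodplain is inundated: Nov 9, 2031 + 43 days = Dec 22, 2031.
The river peaks: Dec 15, 2031.
The first mayfly hatch occurs: Dec 15, 2031 + 15 days = Dec 30, 2031.
Both prerequisites met — the floodplain is inundated (Dec 22, 2031), the first mayfly hatch occurs (Dec 30, 2031); the later is Dec 30, 2031.
Trout spawning begins: Dec 30, 2031 + 9 days = Jan 8, 2032.

January 8, 2032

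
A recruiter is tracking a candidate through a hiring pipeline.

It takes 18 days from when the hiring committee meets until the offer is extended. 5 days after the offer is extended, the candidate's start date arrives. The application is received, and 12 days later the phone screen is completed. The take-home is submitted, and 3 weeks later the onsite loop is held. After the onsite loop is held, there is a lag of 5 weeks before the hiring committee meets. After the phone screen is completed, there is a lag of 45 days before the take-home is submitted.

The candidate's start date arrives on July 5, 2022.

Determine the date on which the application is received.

The candidate's start date arrives: Jul 5, 2022.
The offer is extended: Jul 5, 2022 − 5 days = Jun 30, 2022.
The hiring committee meets: Jun 30, 2022 − 18 days = Jun 12, 2022.
The onsite loop is held: Jun 12, 2022 − 5 weeks = May 8, 2022.
The take-home is submitted: May 8, 2022 − 3 weeks = Apr 17, 2022.
The phone screen is completed: Apr 17, 2022 − 45 days = Mar 3, 2022.
The application is received: Mar 3, 2022 − 12 days = Feb 19, 2022.

February 19, 2022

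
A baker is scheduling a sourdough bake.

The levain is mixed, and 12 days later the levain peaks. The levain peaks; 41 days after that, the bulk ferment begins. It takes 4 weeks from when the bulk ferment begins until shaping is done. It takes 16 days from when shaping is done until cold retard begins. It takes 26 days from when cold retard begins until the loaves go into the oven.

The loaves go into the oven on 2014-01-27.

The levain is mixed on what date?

2013-09-26

The loaves go into the oven: Jan 27, 2014.
Cold retard begins: Jan 27, 2014 − 26 days = Jan 1, 2014.
Shaping is done: Jan 1, 2014 − 16 days = Dec 16, 2013.
The bulk ferment begins: Dec 16, 2013 − 4 weeks = Nov 18, 2013.
The levain peaks: Nov 18, 2013 − 41 days = Oct 8, 2013.
The levain is mixed: Oct 8, 2013 − 12 days = Sep 26, 2013.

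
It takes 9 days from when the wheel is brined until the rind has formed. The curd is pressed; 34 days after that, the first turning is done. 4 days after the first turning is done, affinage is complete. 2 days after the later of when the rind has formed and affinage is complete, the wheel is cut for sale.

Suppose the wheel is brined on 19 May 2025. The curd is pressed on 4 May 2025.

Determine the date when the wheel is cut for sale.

13 June 2025

The wheel is brined: May 19, 2025.
The rind has formed: May 19, 2025 + 9 days = May 28, 2025.
The curd is pressed: May 4, 2025.
The first turning is done: May 4, 2025 + 34 days = Jun 7, 2025.
Affinage is complete: Jun 7, 2025 + 4 days = Jun 11, 2025.
Both prerequisites met — the rind has formed (May 28, 2025), affinage is complete (Jun 11, 2025); the later is Jun 11, 2025.
The wheel is cut for sale: Jun 11, 2025 + 2 days = Jun 13, 2025.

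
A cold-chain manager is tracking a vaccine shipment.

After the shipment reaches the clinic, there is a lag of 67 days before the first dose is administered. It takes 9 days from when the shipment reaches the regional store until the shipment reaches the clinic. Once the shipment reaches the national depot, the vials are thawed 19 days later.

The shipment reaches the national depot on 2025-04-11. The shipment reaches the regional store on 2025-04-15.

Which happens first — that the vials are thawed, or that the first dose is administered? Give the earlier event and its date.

The shipment reaches the national depot: Apr 11, 2025.
The vials are thawed: Apr 11, 2025 + 19 days = Apr 30, 2025.
The shipment reaches the regional store: Apr 15, 2025.
The shipment reaches the clinic: Apr 15, 2025 + 9 days = Apr 24, 2025.
The first dose is administered: Apr 24, 2025 + 67 days = Jun 30, 2025.
Comparing: the vials are thawed on Apr 30, 2025 vs the first dose is administered on Jun 30, 2025. Earlier: the vials are thawed.

The vials are thawed — 2025-04-30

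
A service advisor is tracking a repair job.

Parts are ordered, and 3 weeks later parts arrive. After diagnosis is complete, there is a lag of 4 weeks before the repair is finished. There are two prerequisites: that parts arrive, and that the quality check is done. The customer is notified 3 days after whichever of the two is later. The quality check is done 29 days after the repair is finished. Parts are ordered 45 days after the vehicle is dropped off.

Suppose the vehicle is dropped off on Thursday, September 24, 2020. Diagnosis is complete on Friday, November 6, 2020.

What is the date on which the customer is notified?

Tuesday, January 5, 2021

The vehicle is dropped off: Sep 24, 2020.
Parts are ordered: Sep 24, 2020 + 45 days = Nov 8, 2020.
Parts arrive: Nov 8, 2020 + 3 weeks = Nov 29, 2020.
Diagnosis is complete: Nov 6, 2020.
The repair is finished: Nov 6, 2020 + 4 weeks = Dec 4, 2020.
The quality check is done: Dec 4, 2020 + 29 days = Jan 2, 2021.
Both prerequisites met — parts arrive (Nov 29, 2020), the quality check is done (Jan 2, 2021); the later is Jan 2, 2021.
The customer is notified: Jan 2, 2021 + 3 days = Jan 5, 2021.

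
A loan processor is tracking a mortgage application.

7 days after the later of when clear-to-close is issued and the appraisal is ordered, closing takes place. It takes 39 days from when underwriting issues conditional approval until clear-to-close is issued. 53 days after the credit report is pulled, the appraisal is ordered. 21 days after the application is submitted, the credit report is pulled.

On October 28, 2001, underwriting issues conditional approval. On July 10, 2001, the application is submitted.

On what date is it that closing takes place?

Underwriting issues conditional approval: Oct 28, 2001.
Clear-to-close is issued: Oct 28, 2001 + 39 days = Dec 6, 2001.
The application is submitted: Jul 10, 2001.
The credit report is pulled: Jul 10, 2001 + 21 days = Jul 31, 2001.
The appraisal is ordered: Jul 31, 2001 + 53 days = Sep 22, 2001.
Both prerequisites met — clear-to-close is issued (Dec 6, 2001), the appraisal is ordered (Sep 22, 2001); the later is Dec 6, 2001.
Closing takes place: Dec 6, 2001 + 7 days = Dec 13, 2001.

December 13, 2001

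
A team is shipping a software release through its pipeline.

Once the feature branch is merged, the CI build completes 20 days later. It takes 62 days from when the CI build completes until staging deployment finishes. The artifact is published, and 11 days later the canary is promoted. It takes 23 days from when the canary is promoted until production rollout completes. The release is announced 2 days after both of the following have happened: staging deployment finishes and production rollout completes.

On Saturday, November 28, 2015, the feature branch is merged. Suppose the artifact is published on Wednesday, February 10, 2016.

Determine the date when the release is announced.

The feature branch is merged: Nov 28, 2015.
The CI build completes: Nov 28, 2015 + 20 days = Dec 18, 2015.
Staging deployment finishes: Dec 18, 2015 + 62 days = Feb 18, 2016.
The artifact is published: Feb 10, 2016.
The canary is promoted: Feb 10, 2016 + 11 days = Feb 21, 2016.
Production rollout completes: Feb 21, 2016 + 23 days = Mar 15, 2016.
Both prerequisites met — staging deployment finishes (Feb 18, 2016), production rollout completes (Mar 15, 2016); the later is Mar 15, 2016.
The release is announced: Mar 15, 2016 + 2 days = Mar 17, 2016.

Thursday, March 17, 2016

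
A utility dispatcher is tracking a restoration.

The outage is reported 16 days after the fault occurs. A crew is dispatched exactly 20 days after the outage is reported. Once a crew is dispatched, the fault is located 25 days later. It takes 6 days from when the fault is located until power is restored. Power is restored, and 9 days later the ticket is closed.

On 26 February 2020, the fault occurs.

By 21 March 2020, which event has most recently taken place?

The outage is reported

The fault occurs: Feb 26, 2020.
The outage is reported: Feb 26, 2020 + 16 days = Mar 13, 2020.
A crew is dispatched: Mar 13, 2020 + 20 days = Apr 2, 2020.
The fault is located: Apr 2, 2020 + 25 days = Apr 27, 2020.
Power is restored: Apr 27, 2020 + 6 days = May 3, 2020.
The ticket is closed: May 3, 2020 + 9 days = May 12, 2020.
Mar 21, 2020 falls between when the outage is reported (Mar 13, 2020) and when a crew is dispatched (Apr 2, 2020).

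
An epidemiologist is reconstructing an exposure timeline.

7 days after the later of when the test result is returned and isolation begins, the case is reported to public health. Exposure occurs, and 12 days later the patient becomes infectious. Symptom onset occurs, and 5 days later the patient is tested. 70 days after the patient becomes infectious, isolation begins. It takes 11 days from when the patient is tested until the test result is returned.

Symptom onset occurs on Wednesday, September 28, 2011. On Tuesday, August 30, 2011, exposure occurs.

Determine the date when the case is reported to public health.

Sunday, November 27, 2011

Symptom onset occurs: Sep 28, 2011.
The patient is tested: Sep 28, 2011 + 5 days = Oct 3, 2011.
The test result is returned: Oct 3, 2011 + 11 days = Oct 14, 2011.
Exposure occurs: Aug 30, 2011.
The patient becomes infectious: Aug 30, 2011 + 12 days = Sep 11, 2011.
Isolation begins: Sep 11, 2011 + 70 days = Nov 20, 2011.
Both prerequisites met — the test result is returned (Oct 14, 2011), isolation begins (Nov 20, 2011); the later is Nov 20, 2011.
The case is reported to public health: Nov 20, 2011 + 7 days = Nov 27, 2011.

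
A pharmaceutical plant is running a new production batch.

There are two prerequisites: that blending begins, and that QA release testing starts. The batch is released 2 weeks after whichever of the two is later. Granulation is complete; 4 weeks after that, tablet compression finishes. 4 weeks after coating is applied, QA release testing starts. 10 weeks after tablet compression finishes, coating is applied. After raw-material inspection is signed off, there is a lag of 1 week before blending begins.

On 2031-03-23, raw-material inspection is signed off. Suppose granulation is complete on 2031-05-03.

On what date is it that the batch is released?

2031-09-20

Raw-material inspection is signed off: Mar 23, 2031.
Blending begins: Mar 23, 2031 + 1 week = Mar 30, 2031.
Granulation is complete: May 3, 2031.
Tablet compression finishes: May 3, 2031 + 4 weeks = May 31, 2031.
Coating is applied: May 31, 2031 + 10 weeks = Aug 9, 2031.
QA release testing starts: Aug 9, 2031 + 4 weeks = Sep 6, 2031.
Both prerequisites met — blending begins (Mar 30, 2031), QA release testing starts (Sep 6, 2031); the later is Sep 6, 2031.
The batch is released: Sep 6, 2031 + 2 weeks = Sep 20, 2031.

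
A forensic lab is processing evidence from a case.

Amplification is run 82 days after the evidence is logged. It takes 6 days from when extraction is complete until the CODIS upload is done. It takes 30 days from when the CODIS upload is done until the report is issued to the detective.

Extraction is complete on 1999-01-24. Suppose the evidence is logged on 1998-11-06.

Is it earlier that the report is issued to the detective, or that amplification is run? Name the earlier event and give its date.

Amplification is run — 1999-01-27

Extraction is complete: Jan 24, 1999.
The CODIS upload is done: Jan 24, 1999 + 6 days = Jan 30, 1999.
The report is issued to the detective: Jan 30, 1999 + 30 days = Mar 1, 1999.
The evidence is logged: Nov 6, 1998.
Amplification is run: Nov 6, 1998 + 82 days = Jan 27, 1999.
Comparing: the report is issued to the detective on Mar 1, 1999 vs amplification is run on Jan 27, 1999. Earlier: amplification is run.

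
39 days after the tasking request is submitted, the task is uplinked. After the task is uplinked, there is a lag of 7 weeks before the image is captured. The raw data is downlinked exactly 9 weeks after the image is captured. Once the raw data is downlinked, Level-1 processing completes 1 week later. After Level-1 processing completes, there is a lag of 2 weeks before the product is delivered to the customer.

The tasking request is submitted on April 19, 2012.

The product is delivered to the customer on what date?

October 8, 2012

The tasking request is submitted: Apr 19, 2012.
The task is uplinked: Apr 19, 2012 + 39 days = May 28, 2012.
The image is captured: May 28, 2012 + 7 weeks = Jul 16, 2012.
The raw data is downlinked: Jul 16, 2012 + 9 weeks = Sep 17, 2012.
Level-1 processing completes: Sep 17, 2012 + 1 week = Sep 24, 2012.
The product is delivered to the customer: Sep 24, 2012 + 2 weeks = Oct 8, 2012.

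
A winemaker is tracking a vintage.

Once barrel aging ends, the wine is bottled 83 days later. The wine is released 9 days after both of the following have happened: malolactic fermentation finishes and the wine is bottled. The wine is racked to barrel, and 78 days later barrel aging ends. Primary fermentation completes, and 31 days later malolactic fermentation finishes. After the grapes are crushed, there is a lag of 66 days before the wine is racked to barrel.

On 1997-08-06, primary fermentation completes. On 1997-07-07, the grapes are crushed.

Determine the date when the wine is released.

Primary fermentation completes: Aug 6, 1997.
Malolactic fermentation finishes: Aug 6, 1997 + 31 days = Sep 6, 1997.
The grapes are crushed: Jul 7, 1997.
The wine is racked to barrel: Jul 7, 1997 + 66 days = Sep 11, 1997.
Barrel aging ends: Sep 11, 1997 + 78 days = Nov 28, 1997.
The wine is bottled: Nov 28, 1997 + 83 days = Feb 19, 1998.
Both prerequisites met — malolactic fermentation finishes (Sep 6, 1997), the wine is bottled (Feb 19, 1998); the later is Feb 19, 1998.
The wine is released: Feb 19, 1998 + 9 days = Feb 28, 1998.

1998-02-28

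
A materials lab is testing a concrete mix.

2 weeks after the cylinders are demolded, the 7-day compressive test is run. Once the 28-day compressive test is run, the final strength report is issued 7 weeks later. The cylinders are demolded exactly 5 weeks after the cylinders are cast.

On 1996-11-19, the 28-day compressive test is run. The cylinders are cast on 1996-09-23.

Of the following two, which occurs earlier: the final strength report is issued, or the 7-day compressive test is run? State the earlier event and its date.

The 28-day compressive test is run: Nov 19, 1996.
The final strength report is issued: Nov 19, 1996 + 7 weeks = Jan 7, 1997.
The cylinders are cast: Sep 23, 1996.
The cylinders are demolded: Sep 23, 1996 + 5 weeks = Oct 28, 1996.
The 7-day compressive test is run: Oct 28, 1996 + 2 weeks = Nov 11, 1996.
Comparing: the final strength report is issued on Jan 7, 1997 vs the 7-day compressive test is run on Nov 11, 1996. Earlier: the 7-day compressive test is run.

The 7-day compressive test is run — 1996-11-11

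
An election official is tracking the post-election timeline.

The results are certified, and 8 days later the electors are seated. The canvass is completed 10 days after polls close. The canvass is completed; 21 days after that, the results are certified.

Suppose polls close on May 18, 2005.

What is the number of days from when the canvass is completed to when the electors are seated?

Causal path: the canvass is completed → the results are certified → the electors are seated.
Total delay along the path: 21 + 8 = 29 days.

29 days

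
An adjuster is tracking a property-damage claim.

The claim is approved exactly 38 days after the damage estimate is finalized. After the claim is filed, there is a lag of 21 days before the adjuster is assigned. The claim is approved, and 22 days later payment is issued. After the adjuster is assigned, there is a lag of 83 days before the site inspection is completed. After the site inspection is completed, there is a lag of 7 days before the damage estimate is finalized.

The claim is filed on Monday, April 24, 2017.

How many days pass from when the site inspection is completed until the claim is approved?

Causal path: the site inspection is completed → the damage estimate is finalized → the claim is approved.
Total delay along the path: 7 + 38 = 45 days.

45 days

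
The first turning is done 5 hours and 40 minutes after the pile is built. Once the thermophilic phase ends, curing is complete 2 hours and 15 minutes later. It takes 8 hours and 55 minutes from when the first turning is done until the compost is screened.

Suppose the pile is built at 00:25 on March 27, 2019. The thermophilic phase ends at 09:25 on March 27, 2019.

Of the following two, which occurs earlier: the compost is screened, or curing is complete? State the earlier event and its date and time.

The pile is built: 00:25 Mar 27, 2019.
The first turning is done: 00:25 Mar 27, 2019 + 5h40m = 06:05 Mar 27, 2019.
The compost is screened: 06:05 Mar 27, 2019 + 8h55m = 15:00 Mar 27, 2019.
The thermophilic phase ends: 09:25 Mar 27, 2019.
Curing is complete: 09:25 Mar 27, 2019 + 2h15m = 11:40 Mar 27, 2019.
Comparing: the compost is screened at 15:00 Mar 27, 2019 vs curing is complete at 11:40 Mar 27, 2019. Earlier: curing is complete.

Curing is complete — 11:40 on March 27, 2019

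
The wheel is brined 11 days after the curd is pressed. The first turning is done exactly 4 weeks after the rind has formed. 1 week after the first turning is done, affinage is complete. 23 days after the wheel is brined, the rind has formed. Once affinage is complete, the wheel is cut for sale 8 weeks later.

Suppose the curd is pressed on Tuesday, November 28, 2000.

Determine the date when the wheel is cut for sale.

Monday, April 2, 2001

The curd is pressed: Nov 28, 2000.
The wheel is brined: Nov 28, 2000 + 11 days = Dec 9, 2000.
The rind has formed: Dec 9, 2000 + 23 days = Jan 1, 2001.
The first turning is done: Jan 1, 2001 + 4 weeks = Jan 29, 2001.
Affinage is complete: Jan 29, 2001 + 1 week = Feb 5, 2001.
The wheel is cut for sale: Feb 5, 2001 + 8 weeks = Apr 2, 2001.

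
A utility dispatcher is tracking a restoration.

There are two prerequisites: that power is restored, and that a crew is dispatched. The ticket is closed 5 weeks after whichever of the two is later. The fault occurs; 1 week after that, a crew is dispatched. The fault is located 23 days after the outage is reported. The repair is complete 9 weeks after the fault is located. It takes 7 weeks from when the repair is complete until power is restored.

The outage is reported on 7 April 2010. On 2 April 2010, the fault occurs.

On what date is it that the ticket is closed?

24 September 2010

The outage is reported: Apr 7, 2010.
The fault is located: Apr 7, 2010 + 23 days = Apr 30, 2010.
The repair is complete: Apr 30, 2010 + 9 weeks = Jul 2, 2010.
Power is restored: Jul 2, 2010 + 7 weeks = Aug 20, 2010.
The fault occurs: Apr 2, 2010.
A crew is dispatched: Apr 2, 2010 + 1 week = Apr 9, 2010.
Both prerequisites met — power is restored (Aug 20, 2010), a crew is dispatched (Apr 9, 2010); the later is Aug 20, 2010.
The ticket is closed: Aug 20, 2010 + 5 weeks = Sep 24, 2010.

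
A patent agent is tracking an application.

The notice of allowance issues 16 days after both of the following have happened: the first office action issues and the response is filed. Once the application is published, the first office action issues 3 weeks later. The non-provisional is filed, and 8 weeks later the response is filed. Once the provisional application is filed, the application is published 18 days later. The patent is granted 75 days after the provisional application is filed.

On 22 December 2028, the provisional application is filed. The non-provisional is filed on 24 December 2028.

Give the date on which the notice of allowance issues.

6 March 2029

The provisional application is filed: Dec 22, 2028.
The application is published: Dec 22, 2028 + 18 days = Jan 9, 2029.
The first office action issues: Jan 9, 2029 + 3 weeks = Jan 30, 2029.
The non-provisional is filed: Dec 24, 2028.
The response is filed: Dec 24, 2028 + 8 weeks = Feb 18, 2029.
Both prerequisites met — the first office action issues (Jan 30, 2029), the response is filed (Feb 18, 2029); the later is Feb 18, 2029.
The notice of allowance issues: Feb 18, 2029 + 16 days = Mar 6, 2029.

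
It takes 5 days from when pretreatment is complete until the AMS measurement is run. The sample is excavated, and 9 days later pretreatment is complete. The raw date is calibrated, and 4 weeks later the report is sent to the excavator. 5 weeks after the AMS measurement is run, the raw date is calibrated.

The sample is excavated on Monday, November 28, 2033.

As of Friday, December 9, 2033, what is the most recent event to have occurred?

The sample is excavated: Nov 28, 2033.
Pretreatment is complete: Nov 28, 2033 + 9 days = Dec 7, 2033.
The AMS measurement is run: Dec 7, 2033 + 5 days = Dec 12, 2033.
The raw date is calibrated: Dec 12, 2033 + 5 weeks = Jan 16, 2034.
The report is sent to the excavator: Jan 16, 2034 + 4 weeks = Feb 13, 2034.
Dec 9, 2033 falls between when pretreatment is complete (Dec 7, 2033) and when the AMS measurement is run (Dec 12, 2033).

Pretreatment is complete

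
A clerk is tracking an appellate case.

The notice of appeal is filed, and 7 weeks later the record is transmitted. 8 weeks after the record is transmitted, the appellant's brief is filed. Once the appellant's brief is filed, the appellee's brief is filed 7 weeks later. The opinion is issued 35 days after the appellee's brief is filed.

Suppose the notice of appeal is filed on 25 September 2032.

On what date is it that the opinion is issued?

2 April 2033

The notice of appeal is filed: Sep 25, 2032.
The record is transmitted: Sep 25, 2032 + 7 weeks = Nov 13, 2032.
The appellant's brief is filed: Nov 13, 2032 + 8 weeks = Jan 8, 2033.
The appellee's brief is filed: Jan 8, 2033 + 7 weeks = Feb 26, 2033.
The opinion is issued: Feb 26, 2033 + 35 days = Apr 2, 2033.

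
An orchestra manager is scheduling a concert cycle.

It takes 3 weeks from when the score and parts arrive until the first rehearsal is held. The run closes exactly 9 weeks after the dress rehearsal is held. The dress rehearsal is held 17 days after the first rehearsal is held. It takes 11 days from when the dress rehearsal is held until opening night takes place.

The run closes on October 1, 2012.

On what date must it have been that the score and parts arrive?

The run closes: Oct 1, 2012.
The dress rehearsal is held: Oct 1, 2012 − 9 weeks = Jul 30, 2012.
The first rehearsal is held: Jul 30, 2012 − 17 days = Jul 13, 2012.
The score and parts arrive: Jul 13, 2012 − 3 weeks = Jun 22, 2012.

June 22, 2012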